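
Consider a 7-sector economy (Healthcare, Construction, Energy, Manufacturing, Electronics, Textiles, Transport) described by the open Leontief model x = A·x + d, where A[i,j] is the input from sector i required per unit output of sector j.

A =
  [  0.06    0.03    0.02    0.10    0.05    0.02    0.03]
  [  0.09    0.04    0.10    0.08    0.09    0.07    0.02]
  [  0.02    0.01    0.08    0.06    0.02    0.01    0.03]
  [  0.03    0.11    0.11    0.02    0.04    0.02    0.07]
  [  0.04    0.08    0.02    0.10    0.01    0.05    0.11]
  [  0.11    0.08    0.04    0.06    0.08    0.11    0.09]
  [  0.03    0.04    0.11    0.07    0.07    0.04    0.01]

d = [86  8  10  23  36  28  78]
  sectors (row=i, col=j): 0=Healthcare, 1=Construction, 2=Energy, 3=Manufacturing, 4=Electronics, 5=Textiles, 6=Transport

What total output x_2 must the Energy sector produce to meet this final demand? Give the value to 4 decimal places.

21.6670

Form M = I − A:
  [  0.94   -0.03   -0.02   -0.10   -0.05   -0.02   -0.03]
  [ -0.09    0.96   -0.10   -0.08   -0.09   -0.07   -0.02]
  [ -0.02   -0.01    0.92   -0.06   -0.02   -0.01   -0.03]
  [ -0.03   -0.11   -0.11    0.98   -0.04   -0.02   -0.07]
  [ -0.04   -0.08   -0.02   -0.10    0.99   -0.05   -0.11]
  [ -0.11   -0.08   -0.04   -0.06   -0.08    0.89   -0.09]
  [ -0.03   -0.04   -0.11   -0.07   -0.07   -0.04    0.99]
Leontief inverse L = M⁻¹:
  [  1.0848    0.0616    0.0564    0.1332    0.0741    0.0396    0.0571]
  [  0.1308    1.0846    0.1517    0.1349    0.1265    0.1029    0.0634]
  [  0.0344    0.0287    1.1079    0.0819    0.0351    0.0214    0.0468]
  [  0.0624    0.1396    0.1591    1.0651    0.0727    0.0466    0.0972]
  [  0.0762    0.1196    0.0751    0.1441    1.0486    0.0805    0.1410]
  [  0.1643    0.1339    0.1032    0.1281    0.1310    1.1555    0.1395]
  [  0.0584    0.0726    0.1517    0.1093    0.0958    0.0634    1.0421]
Total output x = L · d:
  x_0 = 1.0848·86 + 0.0616·8 + 0.0564·10 + 0.1332·23 + 0.0741·36 + 0.0396·28 + 0.0571·78 = 105.6429
  x_1 = 0.1308·86 + 1.0846·8 + 0.1517·10 + 0.1349·23 + 0.1265·36 + 0.1029·28 + 0.0634·78 = 36.9316
  x_2 = 0.0344·86 + 0.0287·8 + 1.1079·10 + 0.0819·23 + 0.0351·36 + 0.0214·28 + 0.0468·78 = 21.6670
  x_3 = 0.0624·86 + 0.1396·8 + 0.1591·10 + 1.0651·23 + 0.0727·36 + 0.0466·28 + 0.0972·78 = 44.0723
  x_4 = 0.0762·86 + 0.1196·8 + 0.0751·10 + 0.1441·23 + 1.0486·36 + 0.0805·28 + 0.1410·78 = 62.5787
  x_5 = 0.1643·86 + 0.1339·8 + 0.1032·10 + 0.1281·23 + 0.1310·36 + 1.1555·28 + 0.1395·78 = 67.1296
  x_6 = 0.0584·86 + 0.0726·8 + 0.1517·10 + 0.1093·23 + 0.0958·36 + 0.0634·28 + 1.0421·78 = 96.1421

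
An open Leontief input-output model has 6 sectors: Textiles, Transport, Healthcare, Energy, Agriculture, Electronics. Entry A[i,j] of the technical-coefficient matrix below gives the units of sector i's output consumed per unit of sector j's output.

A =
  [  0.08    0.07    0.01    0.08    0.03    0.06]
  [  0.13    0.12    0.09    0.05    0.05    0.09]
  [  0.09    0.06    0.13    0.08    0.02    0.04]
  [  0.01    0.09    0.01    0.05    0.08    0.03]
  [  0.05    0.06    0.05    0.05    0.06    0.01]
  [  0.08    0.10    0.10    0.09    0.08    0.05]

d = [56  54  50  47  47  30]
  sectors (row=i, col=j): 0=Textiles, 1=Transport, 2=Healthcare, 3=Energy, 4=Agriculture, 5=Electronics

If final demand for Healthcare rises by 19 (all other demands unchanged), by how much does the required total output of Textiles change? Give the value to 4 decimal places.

Form M = I − A:
  [  0.92   -0.07   -0.01   -0.08   -0.03   -0.06]
  [ -0.13    0.88   -0.09   -0.05   -0.05   -0.09]
  [ -0.09   -0.06    0.87   -0.08   -0.02   -0.04]
  [ -0.01   -0.09   -0.01    0.95   -0.08   -0.03]
  [ -0.05   -0.06   -0.05   -0.05    0.94   -0.01]
  [ -0.08   -0.10   -0.10   -0.09   -0.08    0.95]
Leontief inverse L = M⁻¹:
  [  1.1196    0.1177    0.0399    0.1153    0.0601    0.0878]
  [  0.2017    1.1958    0.1484    0.1103    0.0942    0.1367]
  [  0.1422    0.1165    1.1761    0.1270    0.0529    0.0741]
  [  0.0439    0.1293    0.0382    1.0768    0.1051    0.0517]
  [  0.0838    0.0975    0.0778    0.0787    1.0827    0.0317]
  [  0.1417    0.1685    0.1530    0.1433    0.1217    1.0898]
Total output x = L · d:
  x_0 = 1.1196·56 + 0.1177·54 + 0.0399·50 + 0.1153·47 + 0.0601·47 + 0.0878·30 = 81.9302
  x_1 = 0.2017·56 + 1.1958·54 + 0.1484·50 + 0.1103·47 + 0.0942·47 + 0.1367·30 = 97.0050
  x_2 = 0.1422·56 + 0.1165·54 + 1.1761·50 + 0.1270·47 + 0.0529·47 + 0.0741·30 = 83.7374
  x_3 = 0.0439·56 + 0.1293·54 + 0.0382·50 + 1.0768·47 + 0.1051·47 + 0.0517·30 = 68.4559
  x_4 = 0.0838·56 + 0.0975·54 + 0.0778·50 + 0.0787·47 + 1.0827·47 + 0.0317·30 = 69.3881
  x_5 = 0.1417·56 + 0.1685·54 + 0.1530·50 + 0.1433·47 + 0.1217·47 + 1.0898·30 = 69.8324
Δx_0 = L[0,2] · Δd_2 = 0.0399 · 19 = 0.7584

0.7584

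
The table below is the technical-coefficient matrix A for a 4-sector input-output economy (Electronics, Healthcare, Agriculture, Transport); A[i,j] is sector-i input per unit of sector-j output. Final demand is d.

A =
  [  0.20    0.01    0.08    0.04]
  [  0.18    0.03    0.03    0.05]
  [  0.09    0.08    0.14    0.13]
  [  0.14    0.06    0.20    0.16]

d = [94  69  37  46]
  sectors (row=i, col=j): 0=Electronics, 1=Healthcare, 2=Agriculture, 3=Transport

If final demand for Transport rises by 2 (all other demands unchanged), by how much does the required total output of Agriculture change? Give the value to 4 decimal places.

Form M = I − A:
  [  0.80   -0.01   -0.08   -0.04]
  [ -0.18    0.97   -0.03   -0.05]
  [ -0.09   -0.08    0.86   -0.13]
  [ -0.14   -0.06   -0.20    0.84]
Leontief inverse L = M⁻¹:
  [  1.2874    0.0301    0.1405    0.0848]
  [  0.2596    1.0457    0.0809    0.0871]
  [  0.2014    0.1167    1.2338    0.2075]
  [  0.2811    0.1075    0.3230    1.2602]
Total output x = L · d:
  x_0 = 1.2874·94 + 0.0301·69 + 0.1405·37 + 0.0848·46 = 132.1999
  x_1 = 0.2596·94 + 1.0457·69 + 0.0809·37 + 0.0871·46 = 103.5558
  x_2 = 0.2014·94 + 0.1167·69 + 1.2338·37 + 0.2075·46 = 82.1755
  x_3 = 0.2811·94 + 0.1075·69 + 0.3230·37 + 1.2602·46 = 103.7577
Δx_2 = L[2,3] · Δd_3 = 0.2075 · 2 = 0.4150

0.4150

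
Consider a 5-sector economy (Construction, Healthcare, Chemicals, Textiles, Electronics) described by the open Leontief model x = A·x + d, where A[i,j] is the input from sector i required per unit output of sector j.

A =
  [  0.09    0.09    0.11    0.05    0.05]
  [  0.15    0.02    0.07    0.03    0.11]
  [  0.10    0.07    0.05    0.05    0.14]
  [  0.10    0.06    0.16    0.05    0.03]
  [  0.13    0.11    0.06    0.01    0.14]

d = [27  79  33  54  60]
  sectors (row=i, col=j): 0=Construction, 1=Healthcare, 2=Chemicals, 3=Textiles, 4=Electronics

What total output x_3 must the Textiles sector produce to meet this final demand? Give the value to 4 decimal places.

Form M = I − A:
  [  0.91   -0.09   -0.11   -0.05   -0.05]
  [ -0.15    0.98   -0.07   -0.03   -0.11]
  [ -0.10   -0.07    0.95   -0.05   -0.14]
  [ -0.10   -0.06   -0.16    0.95   -0.03]
  [ -0.13   -0.11   -0.06   -0.01    0.86]
Leontief inverse L = M⁻¹:
  [  1.1641    0.1362    0.1648    0.0754    0.1145]
  [  0.2209    1.0722    0.1245    0.0539    0.1721]
  [  0.1802    0.1237    1.1083    0.0739    0.2093]
  [  0.1738    0.1082    0.2157    1.0776    0.0966]
  [  0.2188    0.1676    0.1207    0.0360    1.2179]
Total output x = L · d:
  x_0 = 1.1641·27 + 0.1362·79 + 0.1648·33 + 0.0754·54 + 0.1145·60 = 58.5712
  x_1 = 0.2209·27 + 1.0722·79 + 0.1245·33 + 0.0539·54 + 0.1721·60 = 108.0157
  x_2 = 0.1802·27 + 0.1237·79 + 1.1083·33 + 0.0739·54 + 0.2093·60 = 67.7639
  x_3 = 0.1738·27 + 0.1082·79 + 0.2157·33 + 1.0776·54 + 0.0966·60 = 84.3417
  x_4 = 0.2188·27 + 0.1676·79 + 0.1207·33 + 0.0360·54 + 1.2179·60 = 98.1456

84.3417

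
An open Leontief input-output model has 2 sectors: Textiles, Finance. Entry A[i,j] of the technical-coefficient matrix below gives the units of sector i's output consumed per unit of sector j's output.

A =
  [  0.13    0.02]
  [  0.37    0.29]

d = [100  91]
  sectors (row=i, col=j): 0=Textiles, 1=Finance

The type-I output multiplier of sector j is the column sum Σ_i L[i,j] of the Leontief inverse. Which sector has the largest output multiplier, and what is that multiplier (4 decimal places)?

Form M = I − A:
  [  0.87   -0.02]
  [ -0.37    0.71]
Leontief inverse L = M⁻¹:
  [  1.1634    0.0328]
  [  0.6063    1.4255]
Total output x = L · d:
  x_0 = 1.1634·100 + 0.0328·91 = 119.3184
  x_1 = 0.6063·100 + 1.4255·91 = 190.3490
Output multipliers (column sums of L):
  Textiles: 1.7696
  Finance: 1.4583

Textiles (1.7696)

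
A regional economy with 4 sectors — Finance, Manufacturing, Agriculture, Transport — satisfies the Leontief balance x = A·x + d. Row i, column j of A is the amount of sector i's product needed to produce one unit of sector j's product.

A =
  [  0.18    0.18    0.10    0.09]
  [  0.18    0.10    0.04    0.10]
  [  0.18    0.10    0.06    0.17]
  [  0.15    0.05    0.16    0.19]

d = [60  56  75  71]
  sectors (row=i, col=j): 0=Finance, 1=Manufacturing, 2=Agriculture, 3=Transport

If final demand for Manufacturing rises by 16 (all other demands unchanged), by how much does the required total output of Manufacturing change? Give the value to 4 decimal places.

Form M = I − A:
  [  0.82   -0.18   -0.10   -0.09]
  [ -0.18    0.90   -0.04   -0.10]
  [ -0.18   -0.10    0.94   -0.17]
  [ -0.15   -0.05   -0.16    0.81]
Leontief inverse L = M⁻¹:
  [  1.3737    0.3098    0.1989    0.2326]
  [  0.3292    1.2022    0.1220    0.2106]
  [  0.3606    0.2188    1.1645    0.3115]
  [  0.3460    0.1748    0.2744    1.3522]
Total output x = L · d:
  x_0 = 1.3737·60 + 0.3098·56 + 0.1989·75 + 0.2326·71 = 131.2067
  x_1 = 0.3292·60 + 1.2022·56 + 0.1220·75 + 0.2106·71 = 111.1825
  x_2 = 0.3606·60 + 0.2188·56 + 1.1645·75 + 0.3115·71 = 143.3486
  x_3 = 0.3460·60 + 0.1748·56 + 0.2744·75 + 1.3522·71 = 147.1307
Δx_1 = L[1,1] · Δd_1 = 1.2022 · 16 = 19.2354

19.2354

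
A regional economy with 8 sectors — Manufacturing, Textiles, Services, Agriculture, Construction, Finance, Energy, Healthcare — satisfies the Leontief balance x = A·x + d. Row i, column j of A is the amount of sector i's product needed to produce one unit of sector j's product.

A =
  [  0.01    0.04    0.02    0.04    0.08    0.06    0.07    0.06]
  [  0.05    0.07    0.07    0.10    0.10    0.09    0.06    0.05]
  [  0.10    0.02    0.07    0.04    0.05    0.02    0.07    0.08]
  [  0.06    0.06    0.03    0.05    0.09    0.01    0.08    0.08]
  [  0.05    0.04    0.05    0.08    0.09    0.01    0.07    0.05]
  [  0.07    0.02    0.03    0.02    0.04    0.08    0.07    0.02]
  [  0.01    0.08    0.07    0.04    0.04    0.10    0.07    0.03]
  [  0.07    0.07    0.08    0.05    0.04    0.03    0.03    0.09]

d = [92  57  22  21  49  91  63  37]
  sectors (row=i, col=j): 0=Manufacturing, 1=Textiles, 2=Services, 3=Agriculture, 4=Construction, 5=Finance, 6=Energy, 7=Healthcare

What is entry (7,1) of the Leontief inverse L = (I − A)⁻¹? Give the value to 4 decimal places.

L[7,1] = 0.1125

Form M = I − A:
  [  0.99   -0.04   -0.02   -0.04   -0.08   -0.06   -0.07   -0.06]
  [ -0.05    0.93   -0.07   -0.10   -0.10   -0.09   -0.06   -0.05]
  [ -0.10   -0.02    0.93   -0.04   -0.05   -0.02   -0.07   -0.08]
  [ -0.06   -0.06   -0.03    0.95   -0.09   -0.01   -0.08   -0.08]
  [ -0.05   -0.04   -0.05   -0.08    0.91   -0.01   -0.07   -0.05]
  [ -0.07   -0.02   -0.03   -0.02   -0.04    0.92   -0.07   -0.02]
  [ -0.01   -0.08   -0.07   -0.04   -0.04   -0.10    0.93   -0.03]
  [ -0.07   -0.07   -0.08   -0.05   -0.04   -0.03   -0.03    0.91]
Leontief inverse L = M⁻¹:
  [  1.0454    0.0757    0.0574    0.0768    0.1244    0.0946    0.1141    0.0976]
  [  0.1066    1.1226    0.1249    0.1566    0.1719    0.1408    0.1304    0.1103]
  [  0.1400    0.0609    1.1130    0.0808    0.1017    0.0587    0.1214    0.1284]
  [  0.1010    0.1054    0.0762    1.0971    0.1469    0.0508    0.1336    0.1292]
  [  0.0902    0.0820    0.0928    0.1240    1.1449    0.0462    0.1225    0.0975]
  [  0.0991    0.0495    0.0604    0.0494    0.0785    1.1147    0.1109    0.0514]
  [  0.0536    0.1190    0.1130    0.0813    0.0909    0.1438    1.1225    0.0723]
  [  0.1155    0.1125    0.1259    0.0951    0.0957    0.0696    0.0829    1.1416]
Total output x = L · d:
  x_0 = 1.0454·92 + 0.0757·57 + 0.0574·22 + 0.0768·21 + 0.1244·49 + 0.0946·91 + 0.1141·63 + 0.0976·37 = 128.8739
  x_1 = 0.1066·92 + 1.1226·57 + 0.1249·22 + 0.1566·21 + 0.1719·49 + 0.1408·91 + 0.1304·63 + 0.1103·37 = 113.3626
  x_2 = 0.1400·92 + 0.0609·57 + 1.1130·22 + 0.0808·21 + 0.1017·49 + 0.0587·91 + 0.1214·63 + 0.1284·37 = 65.2570
  x_3 = 0.1010·92 + 0.1054·57 + 0.0762·22 + 1.0971·21 + 0.1469·49 + 0.0508·91 + 0.1336·63 + 0.1292·37 = 65.0302
  x_4 = 0.0902·92 + 0.0820·57 + 0.0928·22 + 0.1240·21 + 1.1449·49 + 0.0462·91 + 0.1225·63 + 0.0975·37 = 89.2535
  x_5 = 0.0991·92 + 0.0495·57 + 0.0604·22 + 0.0494·21 + 0.0785·49 + 1.1147·91 + 0.1109·63 + 0.0514·37 = 128.4791
  x_6 = 0.0536·92 + 0.1190·57 + 0.1130·22 + 0.0813·21 + 0.0909·49 + 0.1438·91 + 1.1225·63 + 0.0723·37 = 106.8317
  x_7 = 0.1155·92 + 0.1125·57 + 0.1259·22 + 0.0951·21 + 0.0957·49 + 0.0696·91 + 0.0829·63 + 1.1416·37 = 80.2836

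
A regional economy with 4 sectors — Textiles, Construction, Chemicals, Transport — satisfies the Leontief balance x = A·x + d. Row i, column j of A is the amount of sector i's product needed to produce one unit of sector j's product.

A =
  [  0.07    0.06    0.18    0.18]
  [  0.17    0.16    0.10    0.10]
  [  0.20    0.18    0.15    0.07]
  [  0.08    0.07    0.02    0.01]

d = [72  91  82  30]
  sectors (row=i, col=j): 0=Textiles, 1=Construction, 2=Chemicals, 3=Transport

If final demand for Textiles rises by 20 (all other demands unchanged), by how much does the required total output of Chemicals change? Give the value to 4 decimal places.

7.0454

Form M = I − A:
  [  0.93   -0.06   -0.18   -0.18]
  [ -0.17    0.84   -0.10   -0.10]
  [ -0.20   -0.18    0.85   -0.07]
  [ -0.08   -0.07   -0.02    0.99]
Leontief inverse L = M⁻¹:
  [  1.1866    0.1650    0.2766    0.2520]
  [  0.2968    1.2748    0.2175    0.1981]
  [  0.3523    0.3178    1.2929    0.1876]
  [  0.1240    0.1099    0.0639    1.0483]
Total output x = L · d:
  x_0 = 1.1866·72 + 0.1650·91 + 0.2766·82 + 0.2520·30 = 130.6955
  x_1 = 0.2968·72 + 1.2748·91 + 0.2175·82 + 0.1981·30 = 161.1576
  x_2 = 0.3523·72 + 0.3178·91 + 1.2929·82 + 0.1876·30 = 165.9297
  x_3 = 0.1240·72 + 0.1099·91 + 0.0639·82 + 1.0483·30 = 55.6114
Δx_2 = L[2,0] · Δd_0 = 0.3523 · 20 = 7.0454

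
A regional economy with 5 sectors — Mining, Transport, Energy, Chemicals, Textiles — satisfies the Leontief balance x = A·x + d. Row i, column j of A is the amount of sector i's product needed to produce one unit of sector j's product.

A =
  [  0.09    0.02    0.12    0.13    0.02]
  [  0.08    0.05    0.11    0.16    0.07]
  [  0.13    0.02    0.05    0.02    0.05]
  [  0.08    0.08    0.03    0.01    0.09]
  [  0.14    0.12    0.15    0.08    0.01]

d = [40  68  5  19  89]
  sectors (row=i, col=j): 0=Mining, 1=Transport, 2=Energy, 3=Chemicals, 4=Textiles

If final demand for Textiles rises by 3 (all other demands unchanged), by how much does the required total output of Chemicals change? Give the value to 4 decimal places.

Form M = I − A:
  [  0.91   -0.02   -0.12   -0.13   -0.02]
  [ -0.08    0.95   -0.11   -0.16   -0.07]
  [ -0.13   -0.02    0.95   -0.02   -0.05]
  [ -0.08   -0.08   -0.03    0.99   -0.09]
  [ -0.14   -0.12   -0.15   -0.08    0.99]
Leontief inverse L = M⁻¹:
  [  1.1488    0.0479    0.1638    0.1659    0.0500]
  [  0.1550    1.0907    0.1695    0.2088    0.1078]
  [  0.1747    0.0399    1.0916    0.0568    0.0666]
  [  0.1305    0.1072    0.0796    1.0551    0.1102]
  [  0.2183    0.1537    0.2155    0.1426    1.0492]
Total output x = L · d:
  x_0 = 1.1488·40 + 0.0479·68 + 0.1638·5 + 0.1659·19 + 0.0500·89 = 57.6274
  x_1 = 0.1550·40 + 1.0907·68 + 0.1695·5 + 0.2088·19 + 0.1078·89 = 94.7728
  x_2 = 0.1747·40 + 0.0399·68 + 1.0916·5 + 0.0568·19 + 0.0666·89 = 22.1680
  x_3 = 0.1305·40 + 0.1072·68 + 0.0796·5 + 1.0551·19 + 0.1102·89 = 42.7561
  x_4 = 0.2183·40 + 0.1537·68 + 0.2155·5 + 0.1426·19 + 1.0492·89 = 116.3498
Δx_3 = L[3,4] · Δd_4 = 0.1102 · 3 = 0.3305

0.3305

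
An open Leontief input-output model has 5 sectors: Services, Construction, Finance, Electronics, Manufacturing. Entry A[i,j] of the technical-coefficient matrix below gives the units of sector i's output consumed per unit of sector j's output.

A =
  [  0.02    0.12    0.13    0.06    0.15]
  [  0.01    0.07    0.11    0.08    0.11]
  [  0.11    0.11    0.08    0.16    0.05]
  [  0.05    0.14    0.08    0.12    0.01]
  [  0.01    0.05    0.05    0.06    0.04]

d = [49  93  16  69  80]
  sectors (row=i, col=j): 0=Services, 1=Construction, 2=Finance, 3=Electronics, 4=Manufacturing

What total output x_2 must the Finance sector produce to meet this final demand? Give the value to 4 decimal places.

69.8121

Form M = I − A:
  [  0.98   -0.12   -0.13   -0.06   -0.15]
  [ -0.01    0.93   -0.11   -0.08   -0.11]
  [ -0.11   -0.11    0.92   -0.16   -0.05]
  [ -0.05   -0.14   -0.08    0.88   -0.01]
  [ -0.01   -0.05   -0.05   -0.06    0.96]
Leontief inverse L = M⁻¹:
  [  1.0532    0.1903    0.1943    0.1379    0.1979]
  [  0.0384    1.1288    0.1608    0.1444    0.1452]
  [  0.1457    0.1987    1.1586    0.2460    0.1084]
  [  0.0795    0.2094    0.1429    1.1906    0.0563]
  [  0.0255    0.0842    0.0797    0.0962    1.0605]
Total output x = L · d:
  x_0 = 1.0532·49 + 0.1903·93 + 0.1943·16 + 0.1379·69 + 0.1979·80 = 97.7659
  x_1 = 0.0384·49 + 1.1288·93 + 0.1608·16 + 0.1444·69 + 0.1452·80 = 131.0142
  x_2 = 0.1457·49 + 0.1987·93 + 1.1586·16 + 0.2460·69 + 0.1084·80 = 69.8121
  x_3 = 0.0795·49 + 0.2094·93 + 0.1429·16 + 1.1906·69 + 0.0563·80 = 112.3109
  x_4 = 0.0255·49 + 0.0842·93 + 0.0797·16 + 0.0962·69 + 1.0605·80 = 101.8309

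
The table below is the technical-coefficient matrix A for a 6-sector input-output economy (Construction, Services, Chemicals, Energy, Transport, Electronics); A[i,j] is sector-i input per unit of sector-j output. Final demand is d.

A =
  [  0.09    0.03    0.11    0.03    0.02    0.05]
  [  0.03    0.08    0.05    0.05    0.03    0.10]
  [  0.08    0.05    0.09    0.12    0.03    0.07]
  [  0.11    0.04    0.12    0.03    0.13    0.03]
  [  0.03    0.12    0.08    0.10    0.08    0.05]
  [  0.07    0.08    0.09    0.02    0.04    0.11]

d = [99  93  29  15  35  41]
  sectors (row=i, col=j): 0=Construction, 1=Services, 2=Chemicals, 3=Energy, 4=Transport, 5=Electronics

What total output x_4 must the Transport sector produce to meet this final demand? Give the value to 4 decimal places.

Form M = I − A:
  [  0.91   -0.03   -0.11   -0.03   -0.02   -0.05]
  [ -0.03    0.92   -0.05   -0.05   -0.03   -0.10]
  [ -0.08   -0.05    0.91   -0.12   -0.03   -0.07]
  [ -0.11   -0.04   -0.12    0.97   -0.13   -0.03]
  [ -0.03   -0.12   -0.08   -0.10    0.92   -0.05]
  [ -0.07   -0.08   -0.09   -0.02   -0.04    0.89]
Leontief inverse L = M⁻¹:
  [  1.1312    0.0619    0.1613    0.0646    0.0448    0.0879]
  [  0.0684    1.1183    0.0998    0.0811    0.0589    0.1434]
  [  0.1363    0.0943    1.1601    0.1625    0.0720    0.1190]
  [  0.1625    0.0918    0.1904    1.0834    0.1693    0.0805]
  [  0.0816    0.1728    0.1480    0.1478    1.1246    0.1038]
  [  0.1162    0.1248    0.1499    0.0598    0.0704    1.1619]
Total output x = L · d:
  x_0 = 1.1312·99 + 0.0619·93 + 0.1613·29 + 0.0646·15 + 0.0448·35 + 0.0879·41 = 128.5638
  x_1 = 0.0684·99 + 1.1183·93 + 0.0998·29 + 0.0811·15 + 0.0589·35 + 0.1434·41 = 122.8250
  x_2 = 0.1363·99 + 0.0943·93 + 1.1601·29 + 0.1625·15 + 0.0720·35 + 0.1190·41 = 65.7379
  x_3 = 0.1625·99 + 0.0918·93 + 0.1904·29 + 1.0834·15 + 0.1693·35 + 0.0805·41 = 55.6226
  x_4 = 0.0816·99 + 0.1728·93 + 0.1480·29 + 0.1478·15 + 1.1246·35 + 0.1038·41 = 74.2826
  x_5 = 0.1162·99 + 0.1248·93 + 0.1499·29 + 0.0598·15 + 0.0704·35 + 1.1619·41 = 78.4558

74.2826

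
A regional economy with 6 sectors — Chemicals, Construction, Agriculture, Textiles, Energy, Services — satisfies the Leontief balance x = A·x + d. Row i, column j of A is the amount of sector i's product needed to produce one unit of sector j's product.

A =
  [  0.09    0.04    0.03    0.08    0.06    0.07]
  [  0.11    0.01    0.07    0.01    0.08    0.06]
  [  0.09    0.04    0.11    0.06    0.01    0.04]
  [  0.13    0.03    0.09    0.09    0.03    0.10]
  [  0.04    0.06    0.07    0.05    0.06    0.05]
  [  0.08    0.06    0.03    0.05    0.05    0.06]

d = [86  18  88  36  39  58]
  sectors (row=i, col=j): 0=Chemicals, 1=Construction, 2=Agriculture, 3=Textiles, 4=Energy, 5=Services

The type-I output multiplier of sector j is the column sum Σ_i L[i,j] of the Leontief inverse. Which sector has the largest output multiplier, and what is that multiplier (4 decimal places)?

Chemicals (1.8524)

Form M = I − A:
  [  0.91   -0.04   -0.03   -0.08   -0.06   -0.07]
  [ -0.11    0.99   -0.07   -0.01   -0.08   -0.06]
  [ -0.09   -0.04    0.89   -0.06   -0.01   -0.04]
  [ -0.13   -0.03   -0.09    0.91   -0.03   -0.10]
  [ -0.04   -0.06   -0.07   -0.05    0.94   -0.05]
  [ -0.08   -0.06   -0.03   -0.05   -0.05    0.94]
Leontief inverse L = M⁻¹:
  [  1.1433    0.0644    0.0660    0.1164    0.0887    0.1092]
  [  0.1538    1.0337    0.1021    0.0424    0.1051    0.0919]
  [  0.1426    0.0616    1.1480    0.0949    0.0336    0.0753]
  [  0.1993    0.0609    0.1366    1.1378    0.0636    0.1490]
  [  0.0864    0.0809    0.1054    0.0795    1.0843    0.0822]
  [  0.1269    0.0810    0.0616    0.0804    0.0764    1.0937]
Total output x = L · d:
  x_0 = 1.1433·86 + 0.0644·18 + 0.0660·88 + 0.1164·36 + 0.0887·39 + 0.1092·58 = 119.2801
  x_1 = 0.1538·86 + 1.0337·18 + 0.1021·88 + 0.0424·36 + 0.1051·39 + 0.0919·58 = 51.7791
  x_2 = 0.1426·86 + 0.0616·18 + 1.1480·88 + 0.0949·36 + 0.0336·39 + 0.0753·58 = 123.4960
  x_3 = 0.1993·86 + 0.0609·18 + 0.1366·88 + 1.1378·36 + 0.0636·39 + 0.1490·58 = 82.3372
  x_4 = 0.0864·86 + 0.0809·18 + 0.1054·88 + 0.0795·36 + 1.0843·39 + 0.0822·58 = 68.0793
  x_5 = 0.1269·86 + 0.0810·18 + 0.0616·88 + 0.0804·36 + 0.0764·39 + 1.0937·58 = 87.1009
Output multipliers (column sums of L):
  Chemicals: 1.8524
  Construction: 1.3824
  Agriculture: 1.6198
  Textiles: 1.5515
  Energy: 1.4516
  Services: 1.6012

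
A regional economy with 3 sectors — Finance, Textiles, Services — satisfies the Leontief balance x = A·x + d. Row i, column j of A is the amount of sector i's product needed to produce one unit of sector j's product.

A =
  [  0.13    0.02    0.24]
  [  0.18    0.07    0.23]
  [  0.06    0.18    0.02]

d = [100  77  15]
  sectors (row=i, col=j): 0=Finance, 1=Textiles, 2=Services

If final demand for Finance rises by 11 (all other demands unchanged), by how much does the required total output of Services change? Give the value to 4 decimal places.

Form M = I − A:
  [  0.87   -0.02   -0.24]
  [ -0.18    0.93   -0.23]
  [ -0.06   -0.18    0.98]
Leontief inverse L = M⁻¹:
  [  1.1886    0.0858    0.3112]
  [  0.2599    1.1452    0.3324]
  [  0.1205    0.2156    1.1005]
Total output x = L · d:
  x_0 = 1.1886·100 + 0.0858·77 + 0.3112·15 = 130.1393
  x_1 = 0.2599·100 + 1.1452·77 + 0.3324·15 = 119.1523
  x_2 = 0.1205·100 + 0.2156·77 + 1.1005·15 = 45.1590
Δx_2 = L[2,0] · Δd_0 = 0.1205 · 11 = 1.3255

1.3255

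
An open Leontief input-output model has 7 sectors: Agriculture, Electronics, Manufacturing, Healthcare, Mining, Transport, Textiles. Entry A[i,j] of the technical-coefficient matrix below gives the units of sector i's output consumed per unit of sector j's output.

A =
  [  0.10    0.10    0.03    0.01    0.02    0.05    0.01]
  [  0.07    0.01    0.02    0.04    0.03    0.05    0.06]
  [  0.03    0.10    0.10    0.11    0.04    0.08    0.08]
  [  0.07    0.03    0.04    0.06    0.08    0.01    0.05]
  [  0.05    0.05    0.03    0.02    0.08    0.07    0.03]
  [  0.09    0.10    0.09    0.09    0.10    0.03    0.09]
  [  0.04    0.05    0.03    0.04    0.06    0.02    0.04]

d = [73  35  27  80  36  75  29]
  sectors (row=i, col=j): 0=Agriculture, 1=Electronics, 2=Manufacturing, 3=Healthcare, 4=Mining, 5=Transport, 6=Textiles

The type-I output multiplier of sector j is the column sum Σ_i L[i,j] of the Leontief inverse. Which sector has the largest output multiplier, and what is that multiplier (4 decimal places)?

Form M = I − A:
  [  0.90   -0.10   -0.03   -0.01   -0.02   -0.05   -0.01]
  [ -0.07    0.99   -0.02   -0.04   -0.03   -0.05   -0.06]
  [ -0.03   -0.10    0.90   -0.11   -0.04   -0.08   -0.08]
  [ -0.07   -0.03   -0.04    0.94   -0.08   -0.01   -0.05]
  [ -0.05   -0.05   -0.03   -0.02    0.92   -0.07   -0.03]
  [ -0.09   -0.10   -0.09   -0.09   -0.10    0.97   -0.09]
  [ -0.04   -0.05   -0.03   -0.04   -0.06   -0.02    0.96]
Leontief inverse L = M⁻¹:
  [  1.1372    0.1326    0.0524    0.0334    0.0445    0.0740    0.0346]
  [  0.1006    1.0400    0.0406    0.0613    0.0559    0.0685    0.0808]
  [  0.0849    0.1519    1.1435    0.1598    0.0915    0.1174    0.1279]
  [  0.1040    0.0624    0.0626    1.0837    0.1098    0.0343    0.0733]
  [  0.0858    0.0843    0.0553    0.0462    1.1120    0.0952    0.0569]
  [  0.1486    0.1551    0.1312    0.1352    0.1511    1.0725    0.1345]
  [  0.0681    0.0755    0.0488    0.0604    0.0849    0.0400    1.0607]
Total output x = L · d:
  x_0 = 1.1372·73 + 0.1326·35 + 0.0524·27 + 0.0334·80 + 0.0445·36 + 0.0740·75 + 0.0346·29 = 99.9007
  x_1 = 0.1006·73 + 1.0400·35 + 0.0406·27 + 0.0613·80 + 0.0559·36 + 0.0685·75 + 0.0808·29 = 59.2291
  x_2 = 0.0849·73 + 0.1519·35 + 1.1435·27 + 0.1598·80 + 0.0915·36 + 0.1174·75 + 0.1279·29 = 70.9742
  x_3 = 0.1040·73 + 0.0624·35 + 0.0626·27 + 1.0837·80 + 0.1098·36 + 0.0343·75 + 0.0733·29 = 106.8087
  x_4 = 0.0858·73 + 0.0843·35 + 0.0553·27 + 0.0462·80 + 1.1120·36 + 0.0952·75 + 0.0569·29 = 63.2256
  x_5 = 0.1486·73 + 0.1551·35 + 0.1312·27 + 0.1352·80 + 0.1511·36 + 1.0725·75 + 0.1345·29 = 120.4016
  x_6 = 0.0681·73 + 0.0755·35 + 0.0488·27 + 0.0604·80 + 0.0849·36 + 0.0400·75 + 1.0607·29 = 50.5840
Output multipliers (column sums of L):
  Agriculture: 1.7291
  Electronics: 1.7019
  Manufacturing: 1.5343
  Healthcare: 1.5798
  Mining: 1.6497
  Transport: 1.5020
  Textiles: 1.5685

Agriculture (1.7291)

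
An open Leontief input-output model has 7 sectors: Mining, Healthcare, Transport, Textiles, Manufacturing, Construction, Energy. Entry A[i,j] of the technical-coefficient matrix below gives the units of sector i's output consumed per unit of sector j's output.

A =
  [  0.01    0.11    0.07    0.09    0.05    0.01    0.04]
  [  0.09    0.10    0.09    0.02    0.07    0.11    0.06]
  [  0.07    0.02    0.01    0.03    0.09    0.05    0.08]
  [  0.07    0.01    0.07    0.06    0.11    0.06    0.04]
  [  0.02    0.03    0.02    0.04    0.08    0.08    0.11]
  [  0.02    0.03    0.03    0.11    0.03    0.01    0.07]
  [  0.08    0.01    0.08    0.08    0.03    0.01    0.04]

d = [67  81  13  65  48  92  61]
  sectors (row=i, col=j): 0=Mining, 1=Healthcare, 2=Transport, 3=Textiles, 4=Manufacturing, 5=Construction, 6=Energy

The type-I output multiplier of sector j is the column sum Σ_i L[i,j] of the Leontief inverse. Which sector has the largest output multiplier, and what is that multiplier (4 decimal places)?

Manufacturing (1.7516)

Form M = I − A:
  [  0.99   -0.11   -0.07   -0.09   -0.05   -0.01   -0.04]
  [ -0.09    0.90   -0.09   -0.02   -0.07   -0.11   -0.06]
  [ -0.07   -0.02    0.99   -0.03   -0.09   -0.05   -0.08]
  [ -0.07   -0.01   -0.07    0.94   -0.11   -0.06   -0.04]
  [ -0.02   -0.03   -0.02   -0.04    0.92   -0.08   -0.11]
  [ -0.02   -0.03   -0.03   -0.11   -0.03    0.99   -0.07]
  [ -0.08   -0.01   -0.08   -0.08   -0.03   -0.01    0.96]
Leontief inverse L = M⁻¹:
  [  1.0482    0.1375    0.1052    0.1232    0.0966    0.0473    0.0807]
  [  0.1336    1.1418    0.1350    0.0743    0.1249    0.1508    0.1166]
  [  0.0955    0.0434    1.0396    0.0670    0.1244    0.0736    0.1157]
  [  0.1002    0.0359    0.1010    1.1018    0.1555    0.0903    0.0851]
  [  0.0506    0.0506    0.0516    0.0800    1.1164    0.1053    0.1485]
  [  0.0484    0.0465    0.0581    0.1396    0.0654    1.0334    0.0984]
  [  0.1071    0.0320    0.1074    0.1124    0.0682    0.0332    1.0720]
Total output x = L · d:
  x_0 = 1.0482·67 + 0.1375·81 + 0.1052·13 + 0.1232·65 + 0.0966·48 + 0.0473·92 + 0.0807·61 = 104.6471
  x_1 = 0.1336·67 + 1.1418·81 + 0.1350·13 + 0.0743·65 + 0.1249·48 + 0.1508·92 + 0.1166·61 = 134.9978
  x_2 = 0.0955·67 + 0.0434·81 + 1.0396·13 + 0.0670·65 + 0.1244·48 + 0.0736·92 + 0.1157·61 = 47.5879
  x_3 = 0.1002·67 + 0.0359·81 + 0.1010·13 + 1.1018·65 + 0.1555·48 + 0.0903·92 + 0.0851·61 = 103.5152
  x_4 = 0.0506·67 + 0.0506·81 + 0.0516·13 + 0.0800·65 + 1.1164·48 + 0.1053·92 + 0.1485·61 = 85.6972
  x_5 = 0.0484·67 + 0.0465·81 + 0.0581·13 + 0.1396·65 + 0.0654·48 + 1.0334·92 + 0.0984·61 = 121.0526
  x_6 = 0.1071·67 + 0.0320·81 + 0.1074·13 + 0.1124·65 + 0.0682·48 + 0.0332·92 + 1.0720·61 = 90.1994
Output multipliers (column sums of L):
  Mining: 1.5835
  Healthcare: 1.4876
  Transport: 1.5980
  Textiles: 1.6983
  Manufacturing: 1.7516
  Construction: 1.5339
  Energy: 1.7171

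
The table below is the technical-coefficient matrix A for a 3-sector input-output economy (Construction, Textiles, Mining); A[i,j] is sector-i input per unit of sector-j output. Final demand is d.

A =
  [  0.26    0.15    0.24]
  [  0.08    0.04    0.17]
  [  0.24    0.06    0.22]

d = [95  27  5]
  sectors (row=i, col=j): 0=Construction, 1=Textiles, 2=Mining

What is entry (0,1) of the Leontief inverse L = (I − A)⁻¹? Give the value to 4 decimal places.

L[0,1] = 0.2768

Form M = I − A:
  [  0.74   -0.15   -0.24]
  [ -0.08    0.96   -0.17]
  [ -0.24   -0.06    0.78]
Leontief inverse L = M⁻¹:
  [  1.5561    0.2768    0.5392]
  [  0.2174    1.0947    0.3055]
  [  0.4955    0.1694    1.4714]
Total output x = L · d:
  x_0 = 1.5561·95 + 0.2768·27 + 0.5392·5 = 158.0038
  x_1 = 0.2174·95 + 1.0947·27 + 0.3055·5 = 51.7411
  x_2 = 0.4955·95 + 0.1694·27 + 1.4714·5 = 59.0069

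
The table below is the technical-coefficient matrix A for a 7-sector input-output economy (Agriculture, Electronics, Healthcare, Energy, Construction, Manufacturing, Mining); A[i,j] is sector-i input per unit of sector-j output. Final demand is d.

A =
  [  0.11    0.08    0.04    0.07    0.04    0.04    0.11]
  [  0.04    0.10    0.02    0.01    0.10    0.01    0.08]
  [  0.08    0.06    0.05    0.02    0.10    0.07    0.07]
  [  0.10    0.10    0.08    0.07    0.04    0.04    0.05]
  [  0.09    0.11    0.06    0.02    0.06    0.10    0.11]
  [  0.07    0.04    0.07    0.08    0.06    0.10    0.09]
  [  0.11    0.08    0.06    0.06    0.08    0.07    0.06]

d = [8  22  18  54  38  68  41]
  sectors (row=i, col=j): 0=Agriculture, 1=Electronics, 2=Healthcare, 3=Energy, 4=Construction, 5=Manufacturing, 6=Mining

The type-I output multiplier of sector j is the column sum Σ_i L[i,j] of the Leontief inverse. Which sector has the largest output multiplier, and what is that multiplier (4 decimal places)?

Form M = I − A:
  [  0.89   -0.08   -0.04   -0.07   -0.04   -0.04   -0.11]
  [ -0.04    0.90   -0.02   -0.01   -0.10   -0.01   -0.08]
  [ -0.08   -0.06    0.95   -0.02   -0.10   -0.07   -0.07]
  [ -0.10   -0.10   -0.08    0.93   -0.04   -0.04   -0.05]
  [ -0.09   -0.11   -0.06   -0.02    0.94   -0.10   -0.11]
  [ -0.07   -0.04   -0.07   -0.08   -0.06    0.90   -0.09]
  [ -0.11   -0.08   -0.06   -0.06   -0.08   -0.07    0.94]
Leontief inverse L = M⁻¹:
  [  1.1925    0.1582    0.0885    0.1156    0.1037    0.0928    0.1868]
  [  0.0974    1.1604    0.0536    0.0375    0.1499    0.0505    0.1385]
  [  0.1551    0.1315    1.0955    0.0602    0.1600    0.1253    0.1448]
  [  0.1770    0.1753    0.1258    1.1112    0.1032    0.0902    0.1248]
  [  0.1788    0.1947    0.1137    0.0692    1.1345    0.1635    0.1981]
  [  0.1564    0.1189    0.1244    0.1294    0.1268    1.1622    0.1707]
  [  0.1959    0.1623    0.1118    0.1070    0.1477    0.1294    1.1443]
Total output x = L · d:
  x_0 = 1.1925·8 + 0.1582·22 + 0.0885·18 + 0.1156·54 + 0.1037·38 + 0.0928·68 + 0.1868·41 = 38.7675
  x_1 = 0.0974·8 + 1.1604·22 + 0.0536·18 + 0.0375·54 + 0.1499·38 + 0.0505·68 + 0.1385·41 = 44.1053
  x_2 = 0.1551·8 + 0.1315·22 + 1.0955·18 + 0.0602·54 + 0.1600·38 + 0.1253·68 + 0.1448·41 = 47.6419
  x_3 = 0.1770·8 + 0.1753·22 + 0.1258·18 + 1.1112·54 + 0.1032·38 + 0.0902·68 + 0.1248·41 = 82.7124
  x_4 = 0.1788·8 + 0.1947·22 + 0.1137·18 + 0.0692·54 + 1.1345·38 + 0.1635·68 + 0.1981·41 = 73.8456
  x_5 = 0.1564·8 + 0.1189·22 + 0.1244·18 + 0.1294·54 + 0.1268·38 + 1.1622·68 + 0.1707·41 = 103.9370
  x_6 = 0.1959·8 + 0.1623·22 + 0.1118·18 + 0.1070·54 + 0.1477·38 + 0.1294·68 + 1.1443·41 = 74.2525
Output multipliers (column sums of L):
  Agriculture: 2.1531
  Electronics: 2.1012
  Healthcare: 1.7132
  Energy: 1.6302
  Construction: 1.9258
  Manufacturing: 1.8138
  Mining: 2.1079

Agriculture (2.1531)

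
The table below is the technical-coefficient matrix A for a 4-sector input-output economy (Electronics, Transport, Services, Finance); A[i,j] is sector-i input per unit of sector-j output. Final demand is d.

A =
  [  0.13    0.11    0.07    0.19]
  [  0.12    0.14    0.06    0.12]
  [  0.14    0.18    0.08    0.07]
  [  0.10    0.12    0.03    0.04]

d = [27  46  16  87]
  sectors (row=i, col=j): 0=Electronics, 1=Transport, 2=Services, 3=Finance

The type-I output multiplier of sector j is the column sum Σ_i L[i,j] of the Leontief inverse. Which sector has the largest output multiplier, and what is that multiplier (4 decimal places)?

Transport (1.9386)

Form M = I − A:
  [  0.87   -0.11   -0.07   -0.19]
  [ -0.12    0.86   -0.06   -0.12]
  [ -0.14   -0.18    0.92   -0.07]
  [ -0.10   -0.12   -0.03    0.96]
Leontief inverse L = M⁻¹:
  [  1.2309    0.2210    0.1172    0.2798]
  [  0.2112    1.2400    0.1036    0.2044]
  [  0.2410    0.2905    1.1297    0.1664]
  [  0.1622    0.1871    0.0605    1.1016]
Total output x = L · d:
  x_0 = 1.2309·27 + 0.2210·46 + 0.1172·16 + 0.2798·87 = 69.6190
  x_1 = 0.2112·27 + 1.2400·46 + 0.1036·16 + 0.2044·87 = 82.1788
  x_2 = 0.2410·27 + 0.2905·46 + 1.1297·16 + 0.1664·87 = 52.4173
  x_3 = 0.1622·27 + 0.1871·46 + 0.0605·16 + 1.1016·87 = 109.7874
Output multipliers (column sums of L):
  Electronics: 1.8453
  Transport: 1.9386
  Services: 1.4109
  Finance: 1.7521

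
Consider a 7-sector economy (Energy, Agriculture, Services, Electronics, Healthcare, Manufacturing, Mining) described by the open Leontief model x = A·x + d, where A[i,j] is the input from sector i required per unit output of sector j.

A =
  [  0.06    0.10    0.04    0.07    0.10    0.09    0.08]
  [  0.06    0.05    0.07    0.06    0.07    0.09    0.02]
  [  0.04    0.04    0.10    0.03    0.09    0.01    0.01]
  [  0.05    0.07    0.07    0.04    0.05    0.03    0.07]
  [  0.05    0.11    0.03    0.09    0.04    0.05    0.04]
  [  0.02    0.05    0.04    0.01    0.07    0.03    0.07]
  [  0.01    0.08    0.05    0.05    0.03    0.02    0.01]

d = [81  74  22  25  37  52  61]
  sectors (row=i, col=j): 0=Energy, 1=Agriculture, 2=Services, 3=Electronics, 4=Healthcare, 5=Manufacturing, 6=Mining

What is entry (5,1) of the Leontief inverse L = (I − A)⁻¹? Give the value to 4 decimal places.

L[5,1] = 0.0832

Form M = I − A:
  [  0.94   -0.10   -0.04   -0.07   -0.10   -0.09   -0.08]
  [ -0.06    0.95   -0.07   -0.06   -0.07   -0.09   -0.02]
  [ -0.04   -0.04    0.90   -0.03   -0.09   -0.01   -0.01]
  [ -0.05   -0.07   -0.07    0.96   -0.05   -0.03   -0.07]
  [ -0.05   -0.11   -0.03   -0.09    0.96   -0.05   -0.04]
  [ -0.02   -0.05   -0.04   -0.01   -0.07    0.97   -0.07]
  [ -0.01   -0.08   -0.05   -0.05   -0.03   -0.02    0.99]
Leontief inverse L = M⁻¹:
  [  1.0962    0.1620    0.0877    0.1146    0.1534    0.1315    0.1163]
  [  0.0888    1.0973    0.1085    0.0931    0.1147    0.1210    0.0502]
  [  0.0639    0.0774    1.1318    0.0585    0.1248    0.0336    0.0297]
  [  0.0756    0.1126    0.1062    1.0713    0.0890    0.0582    0.0929]
  [  0.0795    0.1559    0.0689    0.1236    1.0825    0.0836    0.0687]
  [  0.0384    0.0832    0.0656    0.0346    0.0973    1.0507    0.0861]
  [  0.0285    0.1063    0.0756    0.0702    0.0564    0.0395    1.0253]
Total output x = L · d:
  x_0 = 1.0962·81 + 0.1620·74 + 0.0877·22 + 0.1146·25 + 0.1534·37 + 0.1315·52 + 0.1163·61 = 125.1841
  x_1 = 0.0888·81 + 1.0973·74 + 0.1085·22 + 0.0931·25 + 0.1147·37 + 0.1210·52 + 0.0502·61 = 106.7048
  x_2 = 0.0639·81 + 0.0774·74 + 1.1318·22 + 0.0585·25 + 0.1248·37 + 0.0336·52 + 0.0297·61 = 45.4459
  x_3 = 0.0756·81 + 0.1126·74 + 0.1062·22 + 1.0713·25 + 0.0890·37 + 0.0582·52 + 0.0929·61 = 55.5623
  x_4 = 0.0795·81 + 0.1559·74 + 0.0689·22 + 0.1236·25 + 1.0825·37 + 0.0836·52 + 0.0687·61 = 71.1720
  x_5 = 0.0384·81 + 0.0832·74 + 0.0656·22 + 0.0346·25 + 0.0973·37 + 1.0507·52 + 0.0861·61 = 75.0658
  x_6 = 0.0285·81 + 0.1063·74 + 0.0756·22 + 0.0702·25 + 0.0564·37 + 0.0395·52 + 1.0253·61 = 80.2779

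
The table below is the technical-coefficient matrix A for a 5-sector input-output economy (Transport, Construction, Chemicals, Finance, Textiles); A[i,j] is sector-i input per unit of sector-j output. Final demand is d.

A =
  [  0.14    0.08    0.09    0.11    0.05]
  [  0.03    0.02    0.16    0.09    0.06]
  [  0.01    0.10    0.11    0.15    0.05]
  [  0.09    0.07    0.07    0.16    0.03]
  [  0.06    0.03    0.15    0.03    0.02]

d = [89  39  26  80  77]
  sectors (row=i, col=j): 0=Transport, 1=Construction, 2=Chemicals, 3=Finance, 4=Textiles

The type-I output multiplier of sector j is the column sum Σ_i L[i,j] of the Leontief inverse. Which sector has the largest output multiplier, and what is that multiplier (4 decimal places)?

Form M = I − A:
  [  0.86   -0.08   -0.09   -0.11   -0.05]
  [ -0.03    0.98   -0.16   -0.09   -0.06]
  [ -0.01   -0.10    0.89   -0.15   -0.05]
  [ -0.09   -0.07   -0.07    0.84   -0.03]
  [ -0.06   -0.03   -0.15   -0.03    0.98]
Leontief inverse L = M⁻¹:
  [  1.1968    0.1328    0.1753    0.2053    0.0844]
  [  0.0629    1.0629    0.2247    0.1653    0.0848]
  [  0.0491    0.1444    1.1865    0.2366    0.0791]
  [  0.1407    0.1172    0.1437    1.2492    0.0599]
  [  0.0870    0.0664    0.2036    0.0921    1.0421]
Total output x = L · d:
  x_0 = 1.1968·89 + 0.1328·39 + 0.1753·26 + 0.2053·80 + 0.0844·77 = 139.1788
  x_1 = 0.0629·89 + 1.0629·39 + 0.2247·26 + 0.1653·80 + 0.0848·77 = 72.6461
  x_2 = 0.0491·89 + 0.1444·39 + 1.1865·26 + 0.2366·80 + 0.0791·77 = 65.8711
  x_3 = 0.1407·89 + 0.1172·39 + 0.1437·26 + 1.2492·80 + 0.0599·77 = 125.3802
  x_4 = 0.0870·89 + 0.0664·39 + 0.2036·26 + 0.0921·80 + 1.0421·77 = 103.2369
Output multipliers (column sums of L):
  Transport: 1.5366
  Construction: 1.5237
  Chemicals: 1.9337
  Finance: 1.9485
  Textiles: 1.3504

Finance (1.9485)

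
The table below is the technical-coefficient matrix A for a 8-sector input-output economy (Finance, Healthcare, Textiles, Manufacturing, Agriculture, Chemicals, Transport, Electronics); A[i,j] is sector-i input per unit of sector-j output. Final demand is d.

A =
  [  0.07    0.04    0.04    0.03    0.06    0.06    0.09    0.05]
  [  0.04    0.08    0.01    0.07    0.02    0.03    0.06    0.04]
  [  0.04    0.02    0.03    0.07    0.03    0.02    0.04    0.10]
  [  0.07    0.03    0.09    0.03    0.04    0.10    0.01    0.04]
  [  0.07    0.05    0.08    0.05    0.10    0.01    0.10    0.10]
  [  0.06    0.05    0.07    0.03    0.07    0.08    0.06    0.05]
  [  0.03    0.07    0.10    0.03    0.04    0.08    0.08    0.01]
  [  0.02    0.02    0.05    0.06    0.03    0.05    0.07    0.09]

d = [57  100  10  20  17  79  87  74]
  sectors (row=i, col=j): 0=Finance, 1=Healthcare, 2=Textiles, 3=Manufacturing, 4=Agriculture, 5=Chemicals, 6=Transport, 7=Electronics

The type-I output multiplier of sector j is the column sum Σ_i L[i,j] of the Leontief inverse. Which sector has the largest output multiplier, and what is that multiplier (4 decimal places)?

Transport (1.8910)

Form M = I − A:
  [  0.93   -0.04   -0.04   -0.03   -0.06   -0.06   -0.09   -0.05]
  [ -0.04    0.92   -0.01   -0.07   -0.02   -0.03   -0.06   -0.04]
  [ -0.04   -0.02    0.97   -0.07   -0.03   -0.02   -0.04   -0.10]
  [ -0.07   -0.03   -0.09    0.97   -0.04   -0.10   -0.01   -0.04]
  [ -0.07   -0.05   -0.08   -0.05    0.90   -0.01   -0.10   -0.10]
  [ -0.06   -0.05   -0.07   -0.03   -0.07    0.92   -0.06   -0.05]
  [ -0.03   -0.07   -0.10   -0.03   -0.04   -0.08    0.92   -0.01]
  [ -0.02   -0.02   -0.05   -0.06   -0.03   -0.05   -0.07    0.91]
Leontief inverse L = M⁻¹:
  [  1.1078    0.0760    0.0876    0.0646    0.0988    0.1023    0.1425    0.0947]
  [  0.0694    1.1092    0.0456    0.0973    0.0469    0.0651    0.0970    0.0716]
  [  0.0685    0.0443    1.0671    0.0979    0.0577    0.0546    0.0773    0.1375]
  [  0.1064    0.0598    0.1300    1.0631    0.0760    0.1376    0.0553    0.0860]
  [  0.1162    0.0929    0.1390    0.0964    1.1472    0.0597    0.1654    0.1611]
  [  0.1007    0.0872    0.1186    0.0682    0.1114    1.1230    0.1144    0.1006]
  [  0.0667    0.1058    0.1439    0.0659    0.0758    0.1199    1.1275    0.0543]
  [  0.0511    0.0484    0.0923    0.0910    0.0612    0.0886    0.1116    1.1308]
Total output x = L · d:
  x_0 = 1.1078·57 + 0.0760·100 + 0.0876·10 + 0.0646·20 + 0.0988·17 + 0.1023·79 + 0.1425·87 + 0.0947·74 = 102.0727
  x_1 = 0.0694·57 + 1.1092·100 + 0.0456·10 + 0.0973·20 + 0.0469·17 + 0.0651·79 + 0.0970·87 + 0.0716·74 = 136.9508
  x_2 = 0.0685·57 + 0.0443·100 + 1.0671·10 + 0.0979·20 + 0.0577·17 + 0.0546·79 + 0.0773·87 + 0.1375·74 = 43.1601
  x_3 = 0.1064·57 + 0.0598·100 + 0.1300·10 + 1.0631·20 + 0.0760·17 + 0.1376·79 + 0.0553·87 + 0.0860·74 = 57.9458
  x_4 = 0.1162·57 + 0.0929·100 + 0.1390·10 + 0.0964·20 + 1.1472·17 + 0.0597·79 + 0.1654·87 + 0.1611·74 = 69.7642
  x_5 = 0.1007·57 + 0.0872·100 + 0.1186·10 + 0.0682·20 + 0.1114·17 + 1.1230·79 + 0.1144·87 + 0.1006·74 = 125.0137
  x_6 = 0.0667·57 + 0.1058·100 + 0.1439·10 + 0.0659·20 + 0.0758·17 + 0.1199·79 + 1.1275·87 + 0.0543·74 = 130.0154
  x_7 = 0.0511·57 + 0.0484·100 + 0.0923·10 + 0.0910·20 + 0.0612·17 + 0.0886·79 + 0.1116·87 + 1.1308·74 = 111.9340
Output multipliers (column sums of L):
  Finance: 1.6869
  Healthcare: 1.6236
  Textiles: 1.8239
  Manufacturing: 1.6445
  Agriculture: 1.6750
  Chemicals: 1.7508
  Transport: 1.8910
  Electronics: 1.8367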